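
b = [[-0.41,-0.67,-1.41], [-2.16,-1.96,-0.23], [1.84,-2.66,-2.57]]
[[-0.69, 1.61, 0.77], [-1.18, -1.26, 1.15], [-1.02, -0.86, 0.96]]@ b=[[-1.78, -4.74, -1.38], [5.32, 0.20, -1.00], [4.04, -0.18, -0.83]]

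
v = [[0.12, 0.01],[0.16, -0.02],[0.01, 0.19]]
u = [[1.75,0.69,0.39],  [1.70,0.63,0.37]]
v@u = [[0.23, 0.09, 0.05],[0.25, 0.1, 0.06],[0.34, 0.13, 0.07]]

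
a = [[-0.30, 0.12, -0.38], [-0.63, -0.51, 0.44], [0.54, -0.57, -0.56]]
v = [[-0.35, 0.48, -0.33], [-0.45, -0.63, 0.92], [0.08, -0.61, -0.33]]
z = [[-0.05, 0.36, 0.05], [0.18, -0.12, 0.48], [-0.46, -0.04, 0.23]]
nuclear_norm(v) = 2.46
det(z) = -0.10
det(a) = -0.42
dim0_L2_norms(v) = [0.58, 1.0, 1.03]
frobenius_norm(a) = 1.42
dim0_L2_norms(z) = [0.5, 0.38, 0.53]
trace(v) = -1.31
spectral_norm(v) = 1.28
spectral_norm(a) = 1.09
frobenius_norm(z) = 0.82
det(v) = -0.41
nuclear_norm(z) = 1.40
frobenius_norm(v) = 1.55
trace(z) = 0.06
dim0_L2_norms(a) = [0.88, 0.77, 0.81]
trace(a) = -1.37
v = a + z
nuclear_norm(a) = 2.36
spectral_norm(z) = 0.55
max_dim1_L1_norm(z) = 0.78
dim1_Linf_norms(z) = [0.36, 0.48, 0.46]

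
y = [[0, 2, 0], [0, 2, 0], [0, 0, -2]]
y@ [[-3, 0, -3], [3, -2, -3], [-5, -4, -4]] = [[6, -4, -6], [6, -4, -6], [10, 8, 8]]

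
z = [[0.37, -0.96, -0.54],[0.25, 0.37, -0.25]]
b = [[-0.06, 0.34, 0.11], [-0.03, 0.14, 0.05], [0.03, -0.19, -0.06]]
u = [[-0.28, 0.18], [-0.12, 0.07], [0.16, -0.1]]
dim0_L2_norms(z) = [0.45, 1.03, 0.6]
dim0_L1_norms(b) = [0.12, 0.67, 0.22]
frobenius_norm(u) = 0.41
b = u @ z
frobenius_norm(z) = 1.27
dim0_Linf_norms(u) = [0.28, 0.18]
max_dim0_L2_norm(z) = 1.03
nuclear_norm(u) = 0.41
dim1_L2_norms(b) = [0.36, 0.15, 0.2]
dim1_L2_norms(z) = [1.16, 0.51]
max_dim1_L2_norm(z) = 1.16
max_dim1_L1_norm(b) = 0.51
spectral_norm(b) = 0.44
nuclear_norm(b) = 0.45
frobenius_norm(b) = 0.44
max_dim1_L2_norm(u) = 0.33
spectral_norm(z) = 1.17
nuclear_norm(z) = 1.67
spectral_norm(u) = 0.41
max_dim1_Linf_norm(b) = 0.34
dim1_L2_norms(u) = [0.33, 0.14, 0.19]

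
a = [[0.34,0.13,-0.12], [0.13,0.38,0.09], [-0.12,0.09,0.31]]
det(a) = 0.024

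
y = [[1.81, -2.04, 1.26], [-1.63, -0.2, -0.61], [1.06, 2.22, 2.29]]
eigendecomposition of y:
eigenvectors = [[-0.60+0.00j, 0.85+0.00j, 0.85-0.00j], [(-0.59+0j), (-0.45+0j), -0.45-0.00j], [0.54+0.00j, (-0.2+0.17j), (-0.2-0.17j)]]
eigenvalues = [(-1.31+0j), (2.61+0.24j), (2.61-0.24j)]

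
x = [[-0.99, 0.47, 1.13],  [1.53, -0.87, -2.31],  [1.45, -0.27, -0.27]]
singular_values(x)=[3.49, 0.99, 0.01]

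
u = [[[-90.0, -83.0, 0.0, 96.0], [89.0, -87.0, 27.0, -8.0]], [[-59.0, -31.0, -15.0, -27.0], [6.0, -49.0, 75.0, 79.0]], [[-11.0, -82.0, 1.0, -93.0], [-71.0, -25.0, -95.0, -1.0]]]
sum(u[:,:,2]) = -7.0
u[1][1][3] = 79.0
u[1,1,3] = 79.0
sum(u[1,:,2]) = 60.0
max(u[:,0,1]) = -31.0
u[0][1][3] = -8.0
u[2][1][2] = -95.0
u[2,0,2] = 1.0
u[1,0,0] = -59.0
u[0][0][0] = -90.0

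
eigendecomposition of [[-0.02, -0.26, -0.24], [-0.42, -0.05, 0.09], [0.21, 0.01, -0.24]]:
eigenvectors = [[-0.58+0.00j, (-0.07+0.32j), (-0.07-0.32j)], [0.78+0.00j, -0.57+0.33j, (-0.57-0.33j)], [(-0.24+0j), (0.68+0j), 0.68-0.00j]]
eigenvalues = [(0.23+0j), (-0.27+0.1j), (-0.27-0.1j)]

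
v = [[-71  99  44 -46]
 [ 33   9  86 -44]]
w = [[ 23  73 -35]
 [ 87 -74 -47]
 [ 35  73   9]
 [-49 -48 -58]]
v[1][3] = -44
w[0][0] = 23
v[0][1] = 99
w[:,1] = [73, -74, 73, -48]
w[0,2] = -35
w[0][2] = -35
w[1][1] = -74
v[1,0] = 33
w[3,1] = -48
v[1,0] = 33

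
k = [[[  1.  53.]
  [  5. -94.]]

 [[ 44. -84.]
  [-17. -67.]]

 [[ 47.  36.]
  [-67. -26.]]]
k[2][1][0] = -67.0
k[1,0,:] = [44.0, -84.0]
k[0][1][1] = -94.0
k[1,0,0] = 44.0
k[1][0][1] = -84.0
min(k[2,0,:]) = 36.0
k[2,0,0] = 47.0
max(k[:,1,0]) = 5.0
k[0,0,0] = 1.0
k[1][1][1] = -67.0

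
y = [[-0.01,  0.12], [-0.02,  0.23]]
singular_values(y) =[0.26, 0.0]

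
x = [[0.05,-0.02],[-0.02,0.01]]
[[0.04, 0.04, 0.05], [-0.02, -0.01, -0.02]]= x@[[0.94, 0.88, 0.61], [0.12, 0.27, -0.79]]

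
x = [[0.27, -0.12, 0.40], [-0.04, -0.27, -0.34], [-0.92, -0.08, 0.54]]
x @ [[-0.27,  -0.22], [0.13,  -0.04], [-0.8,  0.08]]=[[-0.41, -0.02], [0.25, -0.01], [-0.19, 0.25]]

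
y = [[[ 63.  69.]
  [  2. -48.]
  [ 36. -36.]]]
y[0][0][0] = 63.0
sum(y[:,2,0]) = 36.0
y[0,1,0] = 2.0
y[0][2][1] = -36.0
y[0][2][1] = -36.0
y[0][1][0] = 2.0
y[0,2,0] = 36.0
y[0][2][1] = -36.0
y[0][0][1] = 69.0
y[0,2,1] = -36.0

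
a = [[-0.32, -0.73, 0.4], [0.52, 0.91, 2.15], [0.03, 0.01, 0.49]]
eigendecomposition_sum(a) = [[-0.02+0.00j, (-0.02+0j), (0.08-0j)], [(0.01-0j), (0.01-0j), (-0.04+0j)], [0.00-0.00j, 0.00-0.00j, (-0+0j)]] + [[(-0.15+0.2j), -0.36+0.07j, 0.16+3.39j], [0.26-0.18j, (0.45+0.05j), 1.09-4.08j], [0.01+0.01j, 0.00+0.03j, (0.25-0.01j)]] + [[-0.15-0.20j, (-0.36-0.07j), (0.16-3.39j)], [(0.26+0.18j), 0.45-0.05j, 1.09+4.08j], [(0.01-0.01j), -0.03j, 0.25+0.01j]]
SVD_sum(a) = [[0.01, 0.01, 0.03], [0.5, 0.87, 2.17], [0.10, 0.17, 0.41]] + [[-0.33,-0.74,0.37],[0.02,0.04,-0.02],[-0.07,-0.15,0.08]] + [[-0.00, 0.0, 0.0], [-0.00, 0.00, 0.0], [0.0, -0.00, -0.0]]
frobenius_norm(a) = 2.60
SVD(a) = [[0.01, -0.98, -0.21], [0.98, 0.05, -0.18], [0.19, -0.20, 0.96]] @ diag([2.434391762846534, 0.9116633596912843, 0.0025813913581505645]) @ [[0.21, 0.36, 0.91],[0.37, 0.83, -0.42],[0.91, -0.42, -0.04]]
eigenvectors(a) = [[0.91+0.00j, (0.6-0.19j), (0.6+0.19j)], [-0.41+0.00j, (-0.78+0j), (-0.78-0j)], [-0.05+0.00j, (-0.01-0.04j), (-0.01+0.04j)]]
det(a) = -0.01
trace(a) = 1.08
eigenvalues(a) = [(-0.02+0j), (0.55+0.25j), (0.55-0.25j)]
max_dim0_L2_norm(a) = 2.24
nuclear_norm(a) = 3.35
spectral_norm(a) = 2.43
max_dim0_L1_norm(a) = 3.04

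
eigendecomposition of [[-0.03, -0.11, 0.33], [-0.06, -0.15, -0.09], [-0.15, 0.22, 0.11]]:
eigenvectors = [[-0.75+0.00j, -0.75-0.00j, (-0.72+0j)], [0.23-0.03j, (0.23+0.03j), (-0.68+0j)], [-0.13-0.60j, (-0.13+0.6j), 0.14+0.00j]]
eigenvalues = [(0.06+0.26j), (0.06-0.26j), (-0.2+0j)]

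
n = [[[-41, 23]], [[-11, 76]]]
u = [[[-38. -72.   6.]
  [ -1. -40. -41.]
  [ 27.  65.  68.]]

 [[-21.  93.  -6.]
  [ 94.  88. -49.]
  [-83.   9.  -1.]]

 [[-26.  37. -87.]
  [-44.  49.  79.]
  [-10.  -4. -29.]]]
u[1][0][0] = -21.0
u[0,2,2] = 68.0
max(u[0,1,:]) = -1.0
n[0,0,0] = -41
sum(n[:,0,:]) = 47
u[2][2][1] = -4.0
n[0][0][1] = 23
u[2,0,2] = -87.0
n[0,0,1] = 23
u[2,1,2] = 79.0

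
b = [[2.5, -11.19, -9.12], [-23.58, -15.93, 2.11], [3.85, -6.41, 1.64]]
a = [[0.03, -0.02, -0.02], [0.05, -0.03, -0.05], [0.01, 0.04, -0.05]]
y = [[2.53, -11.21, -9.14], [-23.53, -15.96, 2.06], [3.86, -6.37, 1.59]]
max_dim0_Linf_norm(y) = 23.53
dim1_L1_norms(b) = [22.81, 41.62, 11.9]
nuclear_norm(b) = 49.55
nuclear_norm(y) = 49.50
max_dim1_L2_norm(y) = 28.51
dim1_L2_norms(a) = [0.04, 0.08, 0.06]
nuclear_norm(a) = 0.15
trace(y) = -11.84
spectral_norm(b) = 28.83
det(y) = -2472.57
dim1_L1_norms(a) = [0.07, 0.13, 0.1]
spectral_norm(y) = 28.81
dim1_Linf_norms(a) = [0.03, 0.05, 0.05]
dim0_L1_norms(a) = [0.09, 0.09, 0.12]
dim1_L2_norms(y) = [14.68, 28.51, 7.62]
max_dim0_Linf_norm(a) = 0.05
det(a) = 0.00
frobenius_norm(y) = 32.96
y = a + b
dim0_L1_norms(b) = [29.93, 33.53, 12.87]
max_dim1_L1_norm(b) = 41.62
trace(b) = -11.79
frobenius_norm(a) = 0.11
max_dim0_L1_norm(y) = 33.54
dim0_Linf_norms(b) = [23.58, 15.93, 9.12]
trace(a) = -0.05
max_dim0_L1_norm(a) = 0.12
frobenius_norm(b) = 32.98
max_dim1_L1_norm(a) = 0.13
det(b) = -2492.94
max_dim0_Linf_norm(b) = 23.58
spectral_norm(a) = 0.09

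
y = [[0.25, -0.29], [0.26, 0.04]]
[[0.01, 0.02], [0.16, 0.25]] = y @[[0.54, 0.84], [0.43, 0.67]]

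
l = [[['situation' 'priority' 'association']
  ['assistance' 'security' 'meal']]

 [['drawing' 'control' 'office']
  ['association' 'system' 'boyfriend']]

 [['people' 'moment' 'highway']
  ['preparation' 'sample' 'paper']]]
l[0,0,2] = 'association'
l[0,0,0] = 'situation'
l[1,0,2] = 'office'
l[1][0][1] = 'control'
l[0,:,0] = ['situation', 'assistance']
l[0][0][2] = 'association'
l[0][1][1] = 'security'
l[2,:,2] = ['highway', 'paper']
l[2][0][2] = 'highway'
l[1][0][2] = 'office'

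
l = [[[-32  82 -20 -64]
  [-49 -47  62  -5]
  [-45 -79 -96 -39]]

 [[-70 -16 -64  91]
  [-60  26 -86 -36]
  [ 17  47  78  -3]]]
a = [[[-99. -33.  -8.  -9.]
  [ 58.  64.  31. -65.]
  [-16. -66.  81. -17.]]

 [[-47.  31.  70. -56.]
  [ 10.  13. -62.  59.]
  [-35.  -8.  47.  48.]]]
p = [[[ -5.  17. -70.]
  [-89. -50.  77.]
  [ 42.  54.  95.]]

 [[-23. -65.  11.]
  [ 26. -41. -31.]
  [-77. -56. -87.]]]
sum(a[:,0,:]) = -151.0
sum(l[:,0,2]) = -84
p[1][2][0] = -77.0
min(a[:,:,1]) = -66.0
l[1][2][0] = 17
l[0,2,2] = -96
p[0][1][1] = -50.0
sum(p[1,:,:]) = -343.0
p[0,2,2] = 95.0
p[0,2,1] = 54.0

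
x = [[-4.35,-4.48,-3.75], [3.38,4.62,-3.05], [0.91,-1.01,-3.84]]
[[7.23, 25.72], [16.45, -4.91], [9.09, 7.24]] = x @ [[-1.22, -3.34], [2.3, -0.33], [-3.26, -2.59]]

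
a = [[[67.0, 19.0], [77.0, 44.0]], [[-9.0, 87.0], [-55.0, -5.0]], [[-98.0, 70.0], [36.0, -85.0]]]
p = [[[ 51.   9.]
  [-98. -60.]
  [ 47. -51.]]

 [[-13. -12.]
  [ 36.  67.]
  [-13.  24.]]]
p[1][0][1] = -12.0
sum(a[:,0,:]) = 136.0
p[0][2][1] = -51.0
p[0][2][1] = -51.0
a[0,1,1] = 44.0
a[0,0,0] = 67.0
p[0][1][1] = -60.0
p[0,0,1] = 9.0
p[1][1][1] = 67.0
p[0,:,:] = [[51.0, 9.0], [-98.0, -60.0], [47.0, -51.0]]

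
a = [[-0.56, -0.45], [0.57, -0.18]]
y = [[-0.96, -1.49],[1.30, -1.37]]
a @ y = [[-0.05, 1.45], [-0.78, -0.6]]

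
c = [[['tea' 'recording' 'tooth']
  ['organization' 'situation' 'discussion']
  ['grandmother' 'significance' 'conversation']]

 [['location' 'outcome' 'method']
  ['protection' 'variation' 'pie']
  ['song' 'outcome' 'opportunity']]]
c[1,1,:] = ['protection', 'variation', 'pie']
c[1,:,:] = [['location', 'outcome', 'method'], ['protection', 'variation', 'pie'], ['song', 'outcome', 'opportunity']]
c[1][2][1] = 'outcome'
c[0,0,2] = 'tooth'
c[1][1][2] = 'pie'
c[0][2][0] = 'grandmother'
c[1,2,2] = 'opportunity'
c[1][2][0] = 'song'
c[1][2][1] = 'outcome'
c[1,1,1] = 'variation'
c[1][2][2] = 'opportunity'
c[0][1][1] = 'situation'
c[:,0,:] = [['tea', 'recording', 'tooth'], ['location', 'outcome', 'method']]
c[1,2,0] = 'song'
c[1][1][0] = 'protection'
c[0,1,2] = 'discussion'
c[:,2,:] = [['grandmother', 'significance', 'conversation'], ['song', 'outcome', 'opportunity']]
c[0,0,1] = 'recording'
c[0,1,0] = 'organization'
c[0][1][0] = 'organization'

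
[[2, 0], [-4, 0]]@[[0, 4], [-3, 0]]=[[0, 8], [0, -16]]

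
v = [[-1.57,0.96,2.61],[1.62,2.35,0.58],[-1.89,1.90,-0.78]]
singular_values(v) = [3.55, 2.81, 2.45]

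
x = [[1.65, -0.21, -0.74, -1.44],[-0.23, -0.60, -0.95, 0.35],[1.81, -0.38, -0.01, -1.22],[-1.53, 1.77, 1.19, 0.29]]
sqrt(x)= [[(1.67+0.34j), -0.86-0.69j, -1.11-0.46j, (-1.07+0.19j)], [(0.26-0.33j), -0.51+0.67j, -1.17+0.54j, -0.18+0.02j], [0.71+0.11j, 0.11-0.23j, 0.79-0.19j, -0.44-0.01j], [-0.28+0.67j, (-0.05-1.36j), (-0.34-0.96j), 0.17+0.29j]]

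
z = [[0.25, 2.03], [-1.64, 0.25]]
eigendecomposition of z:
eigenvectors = [[0.74+0.00j,(0.74-0j)], [0.67j,-0.67j]]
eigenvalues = [(0.25+1.82j), (0.25-1.82j)]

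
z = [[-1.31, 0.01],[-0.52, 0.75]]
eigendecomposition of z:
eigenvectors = [[-0.97, -0.0], [-0.25, -1.00]]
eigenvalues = [-1.31, 0.75]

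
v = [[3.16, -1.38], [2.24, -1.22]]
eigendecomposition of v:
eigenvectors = [[0.84, 0.37],[0.54, 0.93]]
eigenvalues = [2.28, -0.34]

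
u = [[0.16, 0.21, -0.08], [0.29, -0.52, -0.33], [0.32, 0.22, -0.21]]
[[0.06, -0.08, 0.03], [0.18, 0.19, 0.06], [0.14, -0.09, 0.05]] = u @ [[0.22, 0.01, 0.29], [0.00, -0.39, -0.04], [-0.34, 0.05, 0.15]]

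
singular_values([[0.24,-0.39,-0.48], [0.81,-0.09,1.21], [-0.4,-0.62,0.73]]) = [1.58, 0.89, 0.6]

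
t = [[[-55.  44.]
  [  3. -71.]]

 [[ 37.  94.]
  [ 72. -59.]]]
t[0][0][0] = -55.0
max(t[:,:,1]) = 94.0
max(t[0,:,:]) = 44.0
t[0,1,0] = 3.0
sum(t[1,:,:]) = 144.0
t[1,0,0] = 37.0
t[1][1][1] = -59.0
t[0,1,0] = 3.0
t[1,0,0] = 37.0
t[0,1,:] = [3.0, -71.0]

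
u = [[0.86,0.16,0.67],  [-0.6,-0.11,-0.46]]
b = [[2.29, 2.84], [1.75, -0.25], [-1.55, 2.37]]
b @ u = [[0.27, 0.05, 0.23], [1.65, 0.31, 1.29], [-2.76, -0.51, -2.13]]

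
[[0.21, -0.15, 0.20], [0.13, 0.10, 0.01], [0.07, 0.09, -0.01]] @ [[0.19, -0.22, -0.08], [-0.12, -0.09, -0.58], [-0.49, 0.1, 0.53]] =[[-0.04, -0.01, 0.18],  [0.01, -0.04, -0.06],  [0.01, -0.02, -0.06]]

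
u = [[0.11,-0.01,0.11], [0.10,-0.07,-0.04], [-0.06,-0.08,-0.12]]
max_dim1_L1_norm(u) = 0.26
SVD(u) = [[-0.72,-0.28,0.64],[-0.08,-0.88,-0.47],[0.69,-0.39,0.61]] @ diag([0.20860256391039325, 0.1440840985021552, 0.03040958547615442]) @ [[-0.62, -0.2, -0.76], [-0.66, 0.66, 0.36], [-0.43, -0.72, 0.54]]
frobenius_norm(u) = 0.26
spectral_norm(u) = 0.21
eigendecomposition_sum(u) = [[(0.06+0.01j),(-0.02+0.02j),(0.04-0.02j)], [(0.05-0.03j),(-0+0.03j),(0.02-0.03j)], [-0.03+0.03j,-0.00-0.02j,(-0.01+0.03j)]] + [[0.06-0.01j,-0.02-0.02j,0.04+0.02j], [0.05+0.03j,(-0-0.03j),(0.02+0.03j)], [(-0.03-0.03j),(-0+0.02j),(-0.01-0.03j)]] + [[(-0-0j), 0.03+0.00j, 0.04-0.00j], [0.01+0.00j, -0.07-0.00j, -0.08+0.00j], [(0.01+0j), -0.08-0.00j, (-0.09+0j)]]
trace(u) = -0.08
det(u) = -0.00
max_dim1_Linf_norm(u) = 0.12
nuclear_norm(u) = 0.38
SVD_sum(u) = [[0.09, 0.03, 0.11], [0.01, 0.00, 0.01], [-0.09, -0.03, -0.11]] + [[0.03, -0.03, -0.01], [0.08, -0.08, -0.05], [0.04, -0.04, -0.02]] + [[-0.01, -0.01, 0.01], [0.01, 0.01, -0.01], [-0.01, -0.01, 0.01]]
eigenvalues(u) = [(0.04+0.06j), (0.04-0.06j), (-0.16+0j)]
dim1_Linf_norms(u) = [0.11, 0.1, 0.12]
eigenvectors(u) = [[(-0.63+0j), -0.63-0.00j, -0.28+0.00j], [-0.48+0.38j, (-0.48-0.38j), (0.61+0j)], [(0.35-0.32j), (0.35+0.32j), 0.74+0.00j]]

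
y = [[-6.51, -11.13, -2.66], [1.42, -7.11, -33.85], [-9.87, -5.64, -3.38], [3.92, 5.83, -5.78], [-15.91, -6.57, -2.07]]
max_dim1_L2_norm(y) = 34.62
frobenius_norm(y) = 43.54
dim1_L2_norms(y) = [13.17, 34.62, 11.86, 9.1, 17.34]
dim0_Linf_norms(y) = [15.91, 11.13, 33.85]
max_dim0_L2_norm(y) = 34.67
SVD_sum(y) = [[-0.58, -1.76, -5.99], [-3.18, -9.59, -32.67], [-0.53, -1.61, -5.47], [-0.33, -0.99, -3.37], [-0.49, -1.49, -5.06]] + [[-8.66,-5.36,2.42], [4.42,2.74,-1.23], [-8.50,-5.26,2.37], [6.26,3.87,-1.75], [-13.28,-8.22,3.70]] + [[2.74, -4.01, 0.91], [0.18, -0.26, 0.06], [-0.84, 1.23, -0.28], [-2.01, 2.95, -0.67], [-2.14, 3.13, -0.71]]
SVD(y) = [[-0.18, 0.44, -0.67],[-0.96, -0.23, -0.04],[-0.16, 0.43, 0.2],[-0.10, -0.32, 0.49],[-0.15, 0.68, 0.52]] @ diag([35.80900406855286, 23.634307423028428, 7.406135311493297]) @ [[0.09, 0.28, 0.96], [-0.83, -0.51, 0.23], [-0.55, 0.81, -0.18]]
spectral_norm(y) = 35.81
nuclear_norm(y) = 66.85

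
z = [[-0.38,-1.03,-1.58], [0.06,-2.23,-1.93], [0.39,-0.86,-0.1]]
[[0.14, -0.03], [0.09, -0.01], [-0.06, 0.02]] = z @ [[-0.14, 0.01], [0.01, -0.02], [-0.06, 0.03]]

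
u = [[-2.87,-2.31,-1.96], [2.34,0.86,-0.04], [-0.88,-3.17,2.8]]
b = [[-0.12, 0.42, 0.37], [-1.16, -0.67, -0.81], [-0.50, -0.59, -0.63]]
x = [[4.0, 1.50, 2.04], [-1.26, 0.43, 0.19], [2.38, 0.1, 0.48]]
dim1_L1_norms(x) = [7.54, 1.88, 2.96]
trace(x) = 4.91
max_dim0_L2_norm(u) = 4.02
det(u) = 21.56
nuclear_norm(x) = 6.61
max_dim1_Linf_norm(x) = 4.0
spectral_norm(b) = 1.87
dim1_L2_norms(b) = [0.57, 1.57, 1.0]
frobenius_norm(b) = 1.94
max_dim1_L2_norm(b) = 1.57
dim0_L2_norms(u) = [3.81, 4.02, 3.42]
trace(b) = -1.42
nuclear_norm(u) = 10.06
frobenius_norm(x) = 5.49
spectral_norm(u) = 5.18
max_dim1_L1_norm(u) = 7.14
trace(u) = 0.79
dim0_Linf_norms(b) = [1.16, 0.67, 0.81]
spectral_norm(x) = 5.34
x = u @ b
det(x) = -0.01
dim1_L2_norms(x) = [4.73, 1.34, 2.43]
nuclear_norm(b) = 2.40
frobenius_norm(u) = 6.50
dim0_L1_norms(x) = [7.64, 2.03, 2.71]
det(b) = -0.00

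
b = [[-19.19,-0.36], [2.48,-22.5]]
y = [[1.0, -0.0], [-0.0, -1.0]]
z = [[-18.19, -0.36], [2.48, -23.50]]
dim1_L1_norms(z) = [18.55, 25.98]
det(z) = 428.36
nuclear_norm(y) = 2.00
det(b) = 432.67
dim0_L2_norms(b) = [19.35, 22.5]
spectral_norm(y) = 1.00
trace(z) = -41.69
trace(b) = -41.69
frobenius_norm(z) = 29.82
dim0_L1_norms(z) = [20.67, 23.86]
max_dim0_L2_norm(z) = 23.5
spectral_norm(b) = 22.86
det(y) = -1.00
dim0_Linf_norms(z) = [18.19, 23.5]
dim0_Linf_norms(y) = [1.0, 1.0]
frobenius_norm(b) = 29.68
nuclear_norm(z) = 41.79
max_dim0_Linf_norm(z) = 23.5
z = b + y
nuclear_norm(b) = 41.79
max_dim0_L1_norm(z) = 23.86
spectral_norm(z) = 23.75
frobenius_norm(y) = 1.41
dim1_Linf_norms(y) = [1.0, 1.0]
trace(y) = 0.00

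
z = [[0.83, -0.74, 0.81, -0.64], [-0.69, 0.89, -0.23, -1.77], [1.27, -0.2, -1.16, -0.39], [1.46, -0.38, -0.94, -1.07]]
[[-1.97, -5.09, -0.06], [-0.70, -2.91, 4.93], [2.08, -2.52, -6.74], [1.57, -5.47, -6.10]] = z @[[-1.99, -1.1, -1.78], [-3.27, 2.25, 3.03], [-3.40, -0.52, 3.69], [-0.03, 3.27, -1.05]]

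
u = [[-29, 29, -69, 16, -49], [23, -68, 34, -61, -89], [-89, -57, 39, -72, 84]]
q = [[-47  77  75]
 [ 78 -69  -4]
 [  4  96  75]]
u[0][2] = -69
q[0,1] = 77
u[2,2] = 39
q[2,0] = 4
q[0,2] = 75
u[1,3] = -61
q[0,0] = -47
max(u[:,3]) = 16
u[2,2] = 39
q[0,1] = 77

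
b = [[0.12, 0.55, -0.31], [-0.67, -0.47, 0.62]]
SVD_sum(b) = [[0.32, 0.33, -0.34], [-0.56, -0.59, 0.60]] + [[-0.20, 0.22, 0.03], [-0.11, 0.12, 0.02]]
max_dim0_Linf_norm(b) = 0.67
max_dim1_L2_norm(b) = 1.03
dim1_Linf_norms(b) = [0.55, 0.67]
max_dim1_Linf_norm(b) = 0.67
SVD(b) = [[-0.49,0.87],[0.87,0.49]] @ diag([1.163599614328979, 0.3365054792027187]) @ [[-0.55, -0.58, 0.59], [-0.67, 0.74, 0.10]]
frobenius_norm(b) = 1.21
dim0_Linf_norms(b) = [0.67, 0.55, 0.62]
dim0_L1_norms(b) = [0.79, 1.02, 0.93]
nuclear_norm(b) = 1.50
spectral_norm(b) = 1.16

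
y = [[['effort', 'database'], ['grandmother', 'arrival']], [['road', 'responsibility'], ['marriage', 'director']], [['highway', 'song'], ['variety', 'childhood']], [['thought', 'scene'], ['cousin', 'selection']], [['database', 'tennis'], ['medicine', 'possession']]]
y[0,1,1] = 'arrival'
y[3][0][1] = 'scene'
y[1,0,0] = 'road'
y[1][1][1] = 'director'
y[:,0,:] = [['effort', 'database'], ['road', 'responsibility'], ['highway', 'song'], ['thought', 'scene'], ['database', 'tennis']]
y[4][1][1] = 'possession'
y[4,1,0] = 'medicine'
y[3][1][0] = 'cousin'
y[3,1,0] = 'cousin'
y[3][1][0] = 'cousin'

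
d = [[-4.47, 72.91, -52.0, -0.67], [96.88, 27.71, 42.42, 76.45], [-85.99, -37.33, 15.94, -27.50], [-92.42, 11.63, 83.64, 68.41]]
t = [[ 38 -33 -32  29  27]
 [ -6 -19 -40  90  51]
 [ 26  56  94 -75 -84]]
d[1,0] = 96.88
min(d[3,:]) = -92.42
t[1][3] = 90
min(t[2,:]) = -84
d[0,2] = -52.0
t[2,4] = -84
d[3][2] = 83.64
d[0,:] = [-4.47, 72.91, -52.0, -0.67]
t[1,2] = -40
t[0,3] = 29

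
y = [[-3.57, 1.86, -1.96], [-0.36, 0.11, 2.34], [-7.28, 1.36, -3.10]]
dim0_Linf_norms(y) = [7.28, 1.86, 3.1]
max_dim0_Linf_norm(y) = 7.28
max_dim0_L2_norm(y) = 8.12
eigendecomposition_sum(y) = [[(-3.59+0j), (1.22-0j), -2.12+0.00j], [1.65-0.00j, (-0.56+0j), (0.98-0j)], [-6.10+0.00j, (2.07-0j), (-3.61+0j)]] + [[0.01+0.48j, 0.32+0.02j, (0.08-0.28j)], [-1.00+0.57j, (0.33+0.7j), (0.68-0.15j)], [-0.59-0.48j, (-0.35+0.37j), 0.25+0.38j]] + [[(0.01-0.48j), 0.32-0.02j, (0.08+0.28j)], [-1.00-0.57j, (0.33-0.7j), (0.68+0.15j)], [-0.59+0.48j, -0.35-0.37j, (0.25-0.38j)]]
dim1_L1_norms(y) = [7.39, 2.81, 11.74]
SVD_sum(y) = [[-3.86, 0.99, -1.83], [0.56, -0.14, 0.26], [-7.05, 1.81, -3.34]] + [[0.08, -0.01, -0.18], [-0.95, 0.12, 2.07], [-0.12, 0.01, 0.26]] + [[0.21, 0.88, 0.04], [0.03, 0.13, 0.01], [-0.11, -0.47, -0.02]]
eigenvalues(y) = [(-7.75+0j), (0.6+1.57j), (0.6-1.57j)]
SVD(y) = [[-0.48, 0.09, -0.87],[0.07, -0.99, -0.13],[-0.88, -0.12, 0.47]] @ diag([9.150781821907865, 2.3061076603177084, 1.032695263310797]) @ [[0.88, -0.23, 0.42], [0.42, -0.05, -0.91], [-0.23, -0.97, -0.05]]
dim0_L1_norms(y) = [11.21, 3.33, 7.4]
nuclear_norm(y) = 12.49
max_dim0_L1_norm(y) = 11.21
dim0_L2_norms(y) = [8.12, 2.31, 4.35]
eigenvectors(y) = [[(0.49+0j), (0.16-0.29j), (0.16+0.29j)], [(-0.23+0j), 0.79+0.00j, (0.79-0j)], [(0.84+0j), (0.19+0.48j), 0.19-0.48j]]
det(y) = -21.79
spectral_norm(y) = 9.15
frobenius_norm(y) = 9.49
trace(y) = -6.56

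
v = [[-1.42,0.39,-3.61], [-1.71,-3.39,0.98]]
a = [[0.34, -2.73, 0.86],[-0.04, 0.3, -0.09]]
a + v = [[-1.08,-2.34,-2.75], [-1.75,-3.09,0.89]]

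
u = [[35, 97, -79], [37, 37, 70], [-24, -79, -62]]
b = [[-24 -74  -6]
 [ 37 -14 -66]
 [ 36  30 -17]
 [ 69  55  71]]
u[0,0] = 35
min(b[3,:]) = 55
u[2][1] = -79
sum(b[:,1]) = -3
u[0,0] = 35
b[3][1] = 55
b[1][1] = -14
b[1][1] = -14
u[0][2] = -79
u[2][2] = -62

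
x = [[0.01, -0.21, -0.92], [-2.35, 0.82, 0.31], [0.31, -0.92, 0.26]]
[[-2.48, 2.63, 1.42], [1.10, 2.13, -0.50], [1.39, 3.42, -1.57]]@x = [[-5.77, 1.37, 3.47], [-5.15, 1.98, -0.48], [-8.51, 3.96, -0.63]]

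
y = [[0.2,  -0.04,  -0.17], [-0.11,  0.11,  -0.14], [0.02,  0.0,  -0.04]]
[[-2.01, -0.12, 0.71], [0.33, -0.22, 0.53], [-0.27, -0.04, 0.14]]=y @ [[-8.0, 0.26, 2.78], [-1.48, -0.34, 4.93], [2.77, 1.09, -2.09]]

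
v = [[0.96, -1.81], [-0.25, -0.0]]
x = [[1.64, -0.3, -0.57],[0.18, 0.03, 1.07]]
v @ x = [[1.25, -0.34, -2.48], [-0.41, 0.08, 0.14]]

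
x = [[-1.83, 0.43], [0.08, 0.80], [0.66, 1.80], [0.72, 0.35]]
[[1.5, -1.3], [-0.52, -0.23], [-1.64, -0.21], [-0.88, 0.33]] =x@[[-0.95, 0.63],[-0.56, -0.35]]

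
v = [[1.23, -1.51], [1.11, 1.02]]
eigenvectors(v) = [[(0.76+0j), (0.76-0j)], [0.05-0.65j, 0.05+0.65j]]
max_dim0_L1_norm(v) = 2.53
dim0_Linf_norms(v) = [1.23, 1.51]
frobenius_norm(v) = 2.46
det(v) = 2.93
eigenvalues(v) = [(1.12+1.29j), (1.12-1.29j)]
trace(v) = 2.25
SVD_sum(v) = [[1.09,-1.61], [-0.12,0.18]] + [[0.14, 0.10], [1.23, 0.84]]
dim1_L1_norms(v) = [2.74, 2.13]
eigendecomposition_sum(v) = [[(0.62+0.6j),(-0.75+0.66j)],[(0.56-0.48j),(0.51+0.69j)]] + [[0.62-0.60j,(-0.75-0.66j)], [(0.56+0.48j),0.51-0.69j]]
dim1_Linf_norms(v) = [1.51, 1.11]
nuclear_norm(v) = 3.45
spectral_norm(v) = 1.95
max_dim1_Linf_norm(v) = 1.51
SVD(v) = [[-0.99, 0.11], [0.11, 0.99]] @ diag([1.9526543506763971, 1.5008800707533358]) @ [[-0.56, 0.83], [0.83, 0.56]]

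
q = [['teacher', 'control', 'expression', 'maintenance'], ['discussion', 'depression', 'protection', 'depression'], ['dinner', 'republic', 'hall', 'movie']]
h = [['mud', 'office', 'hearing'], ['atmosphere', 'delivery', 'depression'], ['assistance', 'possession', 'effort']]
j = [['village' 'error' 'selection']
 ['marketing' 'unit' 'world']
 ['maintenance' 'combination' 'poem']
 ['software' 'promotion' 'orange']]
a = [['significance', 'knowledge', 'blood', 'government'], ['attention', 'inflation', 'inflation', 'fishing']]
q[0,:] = ['teacher', 'control', 'expression', 'maintenance']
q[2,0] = 'dinner'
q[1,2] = 'protection'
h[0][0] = 'mud'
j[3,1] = 'promotion'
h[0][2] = 'hearing'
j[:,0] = ['village', 'marketing', 'maintenance', 'software']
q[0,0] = 'teacher'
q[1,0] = 'discussion'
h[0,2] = 'hearing'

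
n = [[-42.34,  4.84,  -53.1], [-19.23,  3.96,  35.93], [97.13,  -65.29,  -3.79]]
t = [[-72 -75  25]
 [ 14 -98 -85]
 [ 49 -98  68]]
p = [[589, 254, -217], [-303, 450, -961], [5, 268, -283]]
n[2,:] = [97.13, -65.29, -3.79]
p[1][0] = -303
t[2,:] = [49, -98, 68]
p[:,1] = [254, 450, 268]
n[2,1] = -65.29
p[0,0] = 589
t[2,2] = 68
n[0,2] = -53.1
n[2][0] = 97.13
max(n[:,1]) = 4.84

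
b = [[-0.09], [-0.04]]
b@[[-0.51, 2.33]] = [[0.05, -0.21], [0.02, -0.09]]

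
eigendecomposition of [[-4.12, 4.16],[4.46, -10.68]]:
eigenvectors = [[0.89, -0.43], [0.46, 0.90]]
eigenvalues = [-1.99, -12.81]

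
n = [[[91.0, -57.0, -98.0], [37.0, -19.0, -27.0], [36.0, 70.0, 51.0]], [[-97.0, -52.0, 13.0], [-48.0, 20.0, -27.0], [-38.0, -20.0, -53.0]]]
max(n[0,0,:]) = 91.0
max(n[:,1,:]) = 37.0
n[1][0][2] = 13.0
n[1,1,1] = 20.0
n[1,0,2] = 13.0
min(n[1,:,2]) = -53.0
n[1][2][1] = -20.0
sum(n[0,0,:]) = -64.0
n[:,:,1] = [[-57.0, -19.0, 70.0], [-52.0, 20.0, -20.0]]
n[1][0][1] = -52.0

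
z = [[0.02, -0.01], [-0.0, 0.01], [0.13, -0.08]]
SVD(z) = [[-0.14, -0.22], [0.03, -0.97], [-0.99, -0.0]] @ diag([0.1543489720770478, 0.008740412962710073]) @ [[-0.85, 0.52], [-0.52, -0.85]]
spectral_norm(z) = 0.15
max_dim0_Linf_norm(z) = 0.13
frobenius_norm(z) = 0.15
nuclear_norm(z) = 0.16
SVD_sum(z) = [[0.02,-0.01], [-0.0,0.00], [0.13,-0.08]] + [[0.00,0.0], [0.00,0.01], [0.0,0.0]]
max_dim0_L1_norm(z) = 0.15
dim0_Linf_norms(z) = [0.13, 0.08]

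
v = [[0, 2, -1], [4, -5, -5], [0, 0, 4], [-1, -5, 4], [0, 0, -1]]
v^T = [[0, 4, 0, -1, 0], [2, -5, 0, -5, 0], [-1, -5, 4, 4, -1]]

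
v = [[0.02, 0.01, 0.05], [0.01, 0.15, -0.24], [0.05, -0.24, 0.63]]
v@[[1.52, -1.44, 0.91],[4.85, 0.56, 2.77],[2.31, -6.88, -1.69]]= [[0.19, -0.37, -0.04], [0.19, 1.72, 0.83], [0.37, -4.54, -1.68]]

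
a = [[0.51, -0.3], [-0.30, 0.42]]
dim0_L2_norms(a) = [0.59, 0.52]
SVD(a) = [[-0.76, 0.65], [0.65, 0.76]] @ diag([0.7683562262423502, 0.1616437737576497]) @ [[-0.76,0.65], [0.65,0.76]]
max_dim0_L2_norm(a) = 0.59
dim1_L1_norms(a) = [0.81, 0.72]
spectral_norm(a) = 0.77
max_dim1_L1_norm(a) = 0.81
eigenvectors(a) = [[0.76, 0.65], [-0.65, 0.76]]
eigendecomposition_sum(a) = [[0.44,-0.38], [-0.38,0.33]] + [[0.07, 0.08], [0.08, 0.09]]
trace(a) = 0.93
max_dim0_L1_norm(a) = 0.81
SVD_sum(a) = [[0.44, -0.38], [-0.38, 0.33]] + [[0.07, 0.08], [0.08, 0.09]]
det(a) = 0.12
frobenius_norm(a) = 0.79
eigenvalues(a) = [0.77, 0.16]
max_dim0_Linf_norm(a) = 0.51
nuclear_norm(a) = 0.93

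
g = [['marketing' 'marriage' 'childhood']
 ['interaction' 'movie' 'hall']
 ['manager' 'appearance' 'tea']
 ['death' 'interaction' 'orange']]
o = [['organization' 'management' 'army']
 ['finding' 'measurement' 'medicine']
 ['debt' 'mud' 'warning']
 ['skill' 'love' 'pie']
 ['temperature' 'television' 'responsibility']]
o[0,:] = ['organization', 'management', 'army']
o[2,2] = 'warning'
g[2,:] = ['manager', 'appearance', 'tea']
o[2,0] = 'debt'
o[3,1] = 'love'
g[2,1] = 'appearance'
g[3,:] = ['death', 'interaction', 'orange']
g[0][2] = 'childhood'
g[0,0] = 'marketing'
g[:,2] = ['childhood', 'hall', 'tea', 'orange']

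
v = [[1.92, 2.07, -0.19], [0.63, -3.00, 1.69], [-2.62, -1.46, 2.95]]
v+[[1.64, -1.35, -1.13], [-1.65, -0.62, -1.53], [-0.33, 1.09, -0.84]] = [[3.56, 0.72, -1.32], [-1.02, -3.62, 0.16], [-2.95, -0.37, 2.11]]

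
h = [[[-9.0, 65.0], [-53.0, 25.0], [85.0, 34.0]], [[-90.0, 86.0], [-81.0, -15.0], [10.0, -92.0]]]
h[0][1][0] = -53.0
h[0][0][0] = -9.0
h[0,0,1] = 65.0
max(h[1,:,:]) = 86.0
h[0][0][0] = -9.0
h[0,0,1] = 65.0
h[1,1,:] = [-81.0, -15.0]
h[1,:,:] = [[-90.0, 86.0], [-81.0, -15.0], [10.0, -92.0]]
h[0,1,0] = -53.0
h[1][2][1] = -92.0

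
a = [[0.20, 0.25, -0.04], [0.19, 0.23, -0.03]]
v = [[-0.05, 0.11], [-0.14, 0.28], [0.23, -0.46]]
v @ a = [[0.01, 0.01, -0.0], [0.03, 0.03, -0.00], [-0.04, -0.05, 0.00]]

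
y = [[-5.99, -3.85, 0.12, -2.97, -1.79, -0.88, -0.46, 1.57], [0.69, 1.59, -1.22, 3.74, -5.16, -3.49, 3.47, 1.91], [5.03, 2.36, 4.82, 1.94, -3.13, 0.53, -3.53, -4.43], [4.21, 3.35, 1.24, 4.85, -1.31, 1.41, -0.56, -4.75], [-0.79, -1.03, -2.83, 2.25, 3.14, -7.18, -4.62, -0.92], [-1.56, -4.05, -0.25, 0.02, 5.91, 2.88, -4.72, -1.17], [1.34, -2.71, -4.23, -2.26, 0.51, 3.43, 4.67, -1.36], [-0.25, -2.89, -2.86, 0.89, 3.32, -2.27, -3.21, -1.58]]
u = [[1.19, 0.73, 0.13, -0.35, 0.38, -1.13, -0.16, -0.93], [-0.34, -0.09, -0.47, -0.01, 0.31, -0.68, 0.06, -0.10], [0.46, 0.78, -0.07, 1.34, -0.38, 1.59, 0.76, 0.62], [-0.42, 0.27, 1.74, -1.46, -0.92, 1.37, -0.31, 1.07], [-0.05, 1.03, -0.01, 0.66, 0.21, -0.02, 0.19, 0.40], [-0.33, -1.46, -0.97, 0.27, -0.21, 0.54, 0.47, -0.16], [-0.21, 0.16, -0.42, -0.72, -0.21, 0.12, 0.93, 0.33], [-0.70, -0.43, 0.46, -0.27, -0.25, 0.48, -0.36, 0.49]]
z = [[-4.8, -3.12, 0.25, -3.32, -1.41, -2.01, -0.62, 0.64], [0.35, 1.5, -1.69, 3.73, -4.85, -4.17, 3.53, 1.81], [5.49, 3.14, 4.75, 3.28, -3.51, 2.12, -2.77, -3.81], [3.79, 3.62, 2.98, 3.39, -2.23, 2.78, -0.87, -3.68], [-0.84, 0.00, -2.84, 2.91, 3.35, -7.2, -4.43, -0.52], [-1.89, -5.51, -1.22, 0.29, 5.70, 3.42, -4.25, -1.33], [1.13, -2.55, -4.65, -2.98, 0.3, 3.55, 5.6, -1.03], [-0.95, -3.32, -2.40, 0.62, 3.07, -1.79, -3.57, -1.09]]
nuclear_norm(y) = 57.13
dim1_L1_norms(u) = [5.0, 2.06, 6.0, 7.56, 2.57, 4.41, 3.1, 3.44]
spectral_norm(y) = 15.18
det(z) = -75675.43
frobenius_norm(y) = 24.86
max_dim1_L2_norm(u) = 3.06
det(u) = -0.00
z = y + u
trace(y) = 14.38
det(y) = -74563.41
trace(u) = 1.74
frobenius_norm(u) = 5.47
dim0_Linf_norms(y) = [5.99, 4.05, 4.82, 4.85, 5.91, 7.18, 4.72, 4.75]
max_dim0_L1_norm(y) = 25.24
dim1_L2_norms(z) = [7.12, 8.71, 10.6, 8.65, 10.01, 9.98, 9.13, 6.68]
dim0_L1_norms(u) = [3.7, 4.95, 4.27, 5.08, 2.87, 5.93, 3.24, 4.1]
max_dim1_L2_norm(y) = 10.0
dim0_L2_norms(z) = [8.61, 9.1, 8.44, 8.06, 9.8, 10.63, 10.15, 6.0]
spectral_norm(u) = 3.54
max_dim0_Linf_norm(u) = 1.74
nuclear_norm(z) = 56.97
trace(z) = 16.12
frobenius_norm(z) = 25.33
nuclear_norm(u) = 11.43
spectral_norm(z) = 16.15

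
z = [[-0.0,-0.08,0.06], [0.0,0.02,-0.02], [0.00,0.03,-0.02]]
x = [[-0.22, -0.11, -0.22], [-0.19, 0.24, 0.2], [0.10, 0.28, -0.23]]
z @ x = [[0.02, -0.00, -0.03], [-0.01, -0.00, 0.01], [-0.01, 0.0, 0.01]]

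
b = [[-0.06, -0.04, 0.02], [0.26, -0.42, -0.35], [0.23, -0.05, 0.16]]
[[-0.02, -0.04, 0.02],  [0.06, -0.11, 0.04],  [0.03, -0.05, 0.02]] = b@ [[0.26, 0.13, -0.12], [0.13, 0.61, -0.33], [-0.12, -0.33, 0.19]]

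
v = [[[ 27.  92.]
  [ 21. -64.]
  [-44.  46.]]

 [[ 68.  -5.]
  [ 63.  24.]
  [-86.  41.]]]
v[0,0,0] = 27.0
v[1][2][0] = -86.0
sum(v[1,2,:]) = -45.0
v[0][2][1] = 46.0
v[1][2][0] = -86.0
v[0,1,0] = 21.0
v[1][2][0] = -86.0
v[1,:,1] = [-5.0, 24.0, 41.0]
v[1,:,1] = [-5.0, 24.0, 41.0]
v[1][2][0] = -86.0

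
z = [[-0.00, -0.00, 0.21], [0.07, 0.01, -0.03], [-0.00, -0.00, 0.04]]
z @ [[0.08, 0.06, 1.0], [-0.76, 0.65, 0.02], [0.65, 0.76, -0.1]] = [[0.14, 0.16, -0.02], [-0.02, -0.01, 0.07], [0.03, 0.03, -0.0]]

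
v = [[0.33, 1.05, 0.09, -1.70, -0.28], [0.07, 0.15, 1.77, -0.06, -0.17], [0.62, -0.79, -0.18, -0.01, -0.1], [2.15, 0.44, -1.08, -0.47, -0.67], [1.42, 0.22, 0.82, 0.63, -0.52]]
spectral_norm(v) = 2.97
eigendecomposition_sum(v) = [[0.13+0.84j, 0.63-0.27j, -0.45-0.78j, (-0.7+0.16j), -0.10-0.18j],[-0.06-0.18j, (-0.13+0.08j), 0.12+0.16j, 0.15-0.06j, 0.03+0.04j],[0.32-0.07j, -0.12-0.24j, (-0.29+0.2j), (0.08+0.27j), -0.07+0.04j],[(1+0.21j), (-0.03-0.83j), -1.08+0.18j, -0.12+0.86j, (-0.24+0.04j)],[(0.58-0.49j), (-0.5-0.36j), -0.38+0.71j, (0.45+0.46j), -0.09+0.16j]] + [[0.13-0.84j, 0.63+0.27j, -0.45+0.78j, -0.70-0.16j, (-0.1+0.18j)], [-0.06+0.18j, (-0.13-0.08j), 0.12-0.16j, 0.15+0.06j, (0.03-0.04j)], [0.32+0.07j, -0.12+0.24j, (-0.29-0.2j), (0.08-0.27j), -0.07-0.04j], [(1-0.21j), (-0.03+0.83j), -1.08-0.18j, (-0.12-0.86j), (-0.24-0.04j)], [0.58+0.49j, -0.50+0.36j, (-0.38-0.71j), (0.45-0.46j), (-0.09-0.16j)]] + [[-0.00+0.00j, 0.00+0.00j, -0.00+0.00j, -0j, -0.00-0.00j], [(-0+0j), 0j, -0.00+0.00j, 0.00-0.00j, -0.00-0.00j], [(-0+0j), 0j, -0.00+0.00j, -0j, (-0-0j)], [0.00-0.00j, (-0-0j), -0j, -0.00+0.00j, 0j], [(-0+0j), 0j, -0.00+0.00j, 0.00-0.00j, (-0-0j)]] + [[(0.03+0.06j), -0.11+0.38j, 0.50+0.20j, -0.15-0.01j, (-0.04-0.07j)],[0.09+0.04j, 0.21+0.54j, (0.76-0.19j), -0.18+0.12j, -0.11-0.05j],[-0.01+0.05j, -0.27+0.18j, 0.20+0.39j, -0.09-0.08j, (0.02-0.07j)],[0.07+0.01j, (0.25+0.37j), (0.54-0.28j), (-0.11+0.12j), (-0.09-0.02j)],[(0.14-0.01j), (0.61+0.52j), (0.79-0.75j), (-0.14+0.26j), (-0.17+0.01j)]] + [[(0.03-0.06j), -0.11-0.38j, (0.5-0.2j), (-0.15+0.01j), (-0.04+0.07j)], [(0.09-0.04j), (0.21-0.54j), (0.76+0.19j), (-0.18-0.12j), (-0.11+0.05j)], [(-0.01-0.05j), -0.27-0.18j, (0.2-0.39j), (-0.09+0.08j), 0.02+0.07j], [0.07-0.01j, 0.25-0.37j, 0.54+0.28j, -0.11-0.12j, -0.09+0.02j], [0.14+0.01j, (0.61-0.52j), 0.79+0.75j, (-0.14-0.26j), -0.17-0.01j]]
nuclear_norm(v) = 8.00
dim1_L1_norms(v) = [3.45, 2.22, 1.7, 4.81, 3.61]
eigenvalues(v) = [(-0.5+2.13j), (-0.5-2.13j), (-0+0j), (0.15+1.13j), (0.15-1.13j)]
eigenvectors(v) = [[0.19+0.50j, (0.19-0.5j), (0.3+0j), (-0.14-0.3j), -0.14+0.30j], [-0.06-0.10j, (-0.06+0.1j), 0.10+0.00j, -0.42-0.23j, (-0.42+0.23j)], [0.19-0.09j, (0.19+0.09j), 0.07+0.00j, 0.08-0.26j, (0.08+0.26j)], [(0.65+0j), (0.65-0j), (-0.03+0j), -0.36-0.10j, -0.36+0.10j], [(0.29-0.38j), 0.29+0.38j, 0.94+0.00j, (-0.67+0j), (-0.67-0j)]]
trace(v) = -0.69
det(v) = -0.02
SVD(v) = [[-0.34, -0.00, 0.86, 0.13, 0.35],[0.12, -0.76, 0.22, 0.26, -0.53],[-0.14, 0.02, -0.30, 0.91, 0.26],[-0.86, 0.14, -0.14, -0.05, -0.47],[-0.34, -0.63, -0.31, -0.30, 0.55]] @ diag([2.9680002043887757, 2.2006835776709157, 2.0614415169012505, 0.7661087367716852, 0.0016892470781195632]) @ [[-0.85, -0.23, 0.29, 0.26, 0.28], [-0.29, -0.10, -0.92, -0.19, 0.16], [-0.30, 0.51, 0.20, -0.78, 0.00], [0.12, -0.82, 0.16, -0.54, 0.02], [-0.3, -0.10, -0.07, 0.03, -0.94]]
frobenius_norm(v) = 4.30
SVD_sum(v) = [[0.86, 0.23, -0.29, -0.26, -0.29], [-0.30, -0.08, 0.1, 0.09, 0.10], [0.36, 0.10, -0.12, -0.11, -0.12], [2.16, 0.58, -0.73, -0.65, -0.72], [0.85, 0.23, -0.29, -0.26, -0.28]] + [[0.00, 0.00, 0.0, 0.0, -0.00], [0.48, 0.16, 1.54, 0.32, -0.28], [-0.01, -0.00, -0.04, -0.01, 0.01], [-0.09, -0.03, -0.28, -0.06, 0.05], [0.4, 0.13, 1.28, 0.26, -0.23]] + [[-0.54, 0.90, 0.36, -1.39, 0.0], [-0.14, 0.23, 0.09, -0.36, 0.00], [0.19, -0.31, -0.13, 0.48, -0.0], [0.09, -0.14, -0.06, 0.22, -0.00], [0.2, -0.33, -0.13, 0.50, -0.0]] + [[0.01, -0.08, 0.02, -0.05, 0.0], [0.02, -0.16, 0.03, -0.11, 0.00], [0.08, -0.57, 0.11, -0.37, 0.02], [-0.0, 0.03, -0.01, 0.02, -0.00], [-0.03, 0.19, -0.04, 0.12, -0.01]] + [[-0.00, -0.0, -0.0, 0.00, -0.0], [0.0, 0.0, 0.00, -0.00, 0.00], [-0.00, -0.0, -0.00, 0.0, -0.0], [0.00, 0.0, 0.00, -0.00, 0.00], [-0.0, -0.00, -0.00, 0.00, -0.0]]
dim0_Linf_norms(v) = [2.15, 1.05, 1.77, 1.7, 0.67]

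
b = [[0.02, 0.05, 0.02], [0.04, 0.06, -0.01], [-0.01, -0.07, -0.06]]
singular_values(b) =[0.12, 0.05, 0.0]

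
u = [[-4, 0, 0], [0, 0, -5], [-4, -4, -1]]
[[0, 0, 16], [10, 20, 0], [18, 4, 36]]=u@[[0, 0, -4], [-4, 0, -5], [-2, -4, 0]]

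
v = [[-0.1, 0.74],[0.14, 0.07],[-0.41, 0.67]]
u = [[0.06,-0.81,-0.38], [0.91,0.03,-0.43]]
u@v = [[0.04, -0.27], [0.09, 0.39]]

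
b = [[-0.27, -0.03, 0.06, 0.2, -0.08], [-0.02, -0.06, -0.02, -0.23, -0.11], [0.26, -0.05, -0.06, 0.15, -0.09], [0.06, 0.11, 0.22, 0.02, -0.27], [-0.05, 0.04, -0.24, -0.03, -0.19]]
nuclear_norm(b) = 1.55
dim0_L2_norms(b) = [0.38, 0.14, 0.34, 0.34, 0.37]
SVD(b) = [[-0.85, -0.07, -0.01, -0.35, 0.40], [0.18, 0.05, -0.62, 0.34, 0.68], [0.38, 0.5, 0.37, -0.51, 0.45], [-0.32, 0.85, -0.08, 0.34, -0.22], [0.08, 0.13, -0.69, -0.62, -0.35]] @ diag([0.39085206483933155, 0.3882343862871644, 0.3470634016075309, 0.30966356115932175, 0.11732092255772755]) @ [[0.77,  -0.09,  -0.43,  -0.42,  0.22], [0.5,  0.19,  0.31,  0.16,  -0.77], [0.40,  -0.05,  0.4,  0.62,  0.54], [0.02,  0.09,  0.74,  -0.64,  0.20], [0.00,  -0.97,  0.15,  -0.02,  -0.18]]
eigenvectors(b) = [[-0.32+0.00j, 0.03-0.25j, (0.03+0.25j), (-0.06-0.19j), (-0.06+0.19j)], [0.31+0.00j, -0.49-0.19j, -0.49+0.19j, (0.67+0j), 0.67-0.00j], [(-0.55+0j), -0.34+0.19j, -0.34-0.19j, (-0.26+0.14j), -0.26-0.14j], [(-0.62+0j), (-0.18-0.06j), -0.18+0.06j, 0.33-0.37j, (0.33+0.37j)], [(0.34+0j), -0.69+0.00j, (-0.69-0j), -0.00-0.42j, -0.00+0.42j]]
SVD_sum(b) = [[-0.25, 0.03, 0.14, 0.14, -0.07],[0.05, -0.01, -0.03, -0.03, 0.02],[0.11, -0.01, -0.06, -0.06, 0.03],[-0.10, 0.01, 0.05, 0.05, -0.03],[0.02, -0.0, -0.01, -0.01, 0.01]] + [[-0.01, -0.01, -0.01, -0.0, 0.02], [0.01, 0.00, 0.01, 0.00, -0.02], [0.10, 0.04, 0.06, 0.03, -0.15], [0.16, 0.06, 0.10, 0.05, -0.25], [0.02, 0.01, 0.02, 0.01, -0.04]] + [[-0.0, 0.0, -0.00, -0.00, -0.00], [-0.09, 0.01, -0.09, -0.13, -0.12], [0.05, -0.01, 0.05, 0.08, 0.07], [-0.01, 0.0, -0.01, -0.02, -0.01], [-0.10, 0.01, -0.09, -0.15, -0.13]] + [[-0.00, -0.01, -0.08, 0.07, -0.02],[0.00, 0.01, 0.08, -0.07, 0.02],[-0.0, -0.01, -0.12, 0.10, -0.03],[0.0, 0.01, 0.08, -0.07, 0.02],[-0.0, -0.02, -0.14, 0.12, -0.04]] + [[0.0, -0.05, 0.01, -0.00, -0.01], [0.0, -0.08, 0.01, -0.0, -0.01], [0.0, -0.05, 0.01, -0.0, -0.01], [-0.00, 0.03, -0.00, 0.00, 0.0], [-0.0, 0.04, -0.01, 0.00, 0.01]]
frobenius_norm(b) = 0.73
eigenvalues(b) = [(0.34+0j), (-0.29+0.06j), (-0.29-0.06j), (-0.16+0.2j), (-0.16-0.2j)]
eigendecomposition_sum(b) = [[(0.04+0j), 0j, (0.07+0j), 0.06-0.00j, (-0.05-0j)],  [(-0.04-0j), (-0-0j), -0.07-0.00j, -0.06+0.00j, (0.05+0j)],  [(0.07+0j), 0j, (0.12+0j), (0.11-0j), (-0.09-0j)],  [(0.08+0j), 0.00+0.00j, (0.14+0j), 0.12-0.00j, (-0.1-0j)],  [-0.04-0.00j, -0.00-0.00j, (-0.08-0j), -0.07+0.00j, (0.05+0j)]] + [[(-0.13-0j), -0.04-0.02j, (-0-0.04j), (0.06+0.01j), (0.01-0.02j)], [(-0.08+0.27j), (-0.07+0.07j), (-0.08-0.01j), 0.06-0.11j, -0.04-0.03j], [(0.12+0.17j), (0.01+0.07j), (-0.04+0.04j), -0.03-0.08j, (-0.04+0.01j)], [(-0.02+0.1j), -0.02+0.03j, -0.03-0.00j, (0.02-0.04j), -0.01-0.01j], [0.03+0.36j, -0.05+0.12j, (-0.1+0.03j), (0.02-0.16j), (-0.06-0.01j)]] + [[(-0.13+0j), (-0.04+0.02j), (-0+0.04j), (0.06-0.01j), (0.01+0.02j)], [(-0.08-0.27j), -0.07-0.07j, -0.08+0.01j, (0.06+0.11j), -0.04+0.03j], [(0.12-0.17j), (0.01-0.07j), -0.04-0.04j, -0.03+0.08j, (-0.04-0.01j)], [-0.02-0.10j, -0.02-0.03j, (-0.03+0j), (0.02+0.04j), (-0.01+0.01j)], [(0.03-0.36j), (-0.05-0.12j), (-0.1-0.03j), (0.02+0.16j), (-0.06+0.01j)]] + [[(-0.02-0.02j), (0.03-0.02j), -0.00-0.03j, 0.01+0.04j, -0.02+0.02j],  [0.09-0.05j, (0.04+0.11j), (0.1+0.03j), -0.14-0.00j, -0.04-0.09j],  [-0.02+0.04j, (-0.04-0.03j), (-0.05+0.01j), (0.05-0.03j), 0.03+0.03j],  [(0.01-0.07j), 0.08+0.03j, (0.07-0.04j), -0.07+0.08j, (-0.07-0.03j)],  [-0.03-0.05j, (0.07-0.02j), 0.02-0.07j, 0.00+0.09j, (-0.06+0.02j)]] + [[-0.02+0.02j,0.03+0.02j,(-0+0.03j),(0.01-0.04j),-0.02-0.02j], [(0.09+0.05j),(0.04-0.11j),(0.1-0.03j),-0.14+0.00j,-0.04+0.09j], [(-0.02-0.04j),-0.04+0.03j,-0.05-0.01j,(0.05+0.03j),(0.03-0.03j)], [(0.01+0.07j),0.08-0.03j,(0.07+0.04j),-0.07-0.08j,-0.07+0.03j], [-0.03+0.05j,0.07+0.02j,(0.02+0.07j),0.00-0.09j,-0.06-0.02j]]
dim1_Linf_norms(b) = [0.27, 0.23, 0.26, 0.27, 0.24]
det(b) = 0.00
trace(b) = -0.56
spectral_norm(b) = 0.39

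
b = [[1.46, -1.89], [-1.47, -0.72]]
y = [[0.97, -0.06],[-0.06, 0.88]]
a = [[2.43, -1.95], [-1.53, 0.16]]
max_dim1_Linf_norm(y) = 0.97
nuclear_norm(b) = 4.01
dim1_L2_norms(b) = [2.39, 1.64]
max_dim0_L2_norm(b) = 2.07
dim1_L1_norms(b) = [3.35, 2.19]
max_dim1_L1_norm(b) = 3.35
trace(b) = 0.74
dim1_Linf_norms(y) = [0.97, 0.88]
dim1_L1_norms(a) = [4.38, 1.69]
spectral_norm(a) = 3.39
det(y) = 0.85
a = y + b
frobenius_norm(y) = 1.31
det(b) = -3.83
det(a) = -2.59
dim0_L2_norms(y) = [0.97, 0.88]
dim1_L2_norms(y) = [0.97, 0.88]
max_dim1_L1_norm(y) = 1.03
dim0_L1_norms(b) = [2.93, 2.61]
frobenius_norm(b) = 2.90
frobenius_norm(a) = 3.47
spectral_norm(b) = 2.43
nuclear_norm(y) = 1.85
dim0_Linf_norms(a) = [2.43, 1.95]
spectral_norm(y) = 1.00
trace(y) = 1.85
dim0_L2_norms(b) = [2.07, 2.02]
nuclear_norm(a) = 4.15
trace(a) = 2.59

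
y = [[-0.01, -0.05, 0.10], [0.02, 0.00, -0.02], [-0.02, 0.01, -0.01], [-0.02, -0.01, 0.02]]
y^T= [[-0.01, 0.02, -0.02, -0.02], [-0.05, 0.00, 0.01, -0.01], [0.10, -0.02, -0.01, 0.02]]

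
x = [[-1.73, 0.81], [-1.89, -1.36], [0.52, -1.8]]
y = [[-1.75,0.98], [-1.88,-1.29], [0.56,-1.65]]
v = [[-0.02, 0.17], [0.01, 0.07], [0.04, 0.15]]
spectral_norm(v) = 0.24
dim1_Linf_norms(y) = [1.75, 1.88, 1.65]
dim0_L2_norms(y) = [2.63, 2.31]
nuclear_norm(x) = 5.01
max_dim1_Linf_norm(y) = 1.88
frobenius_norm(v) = 0.24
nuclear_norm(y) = 4.94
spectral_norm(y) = 2.63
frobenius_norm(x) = 3.55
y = v + x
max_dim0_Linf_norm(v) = 0.17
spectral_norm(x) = 2.62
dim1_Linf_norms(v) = [0.17, 0.07, 0.15]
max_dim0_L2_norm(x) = 2.61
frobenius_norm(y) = 3.50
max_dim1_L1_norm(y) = 3.17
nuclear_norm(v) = 0.28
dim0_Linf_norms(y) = [1.88, 1.65]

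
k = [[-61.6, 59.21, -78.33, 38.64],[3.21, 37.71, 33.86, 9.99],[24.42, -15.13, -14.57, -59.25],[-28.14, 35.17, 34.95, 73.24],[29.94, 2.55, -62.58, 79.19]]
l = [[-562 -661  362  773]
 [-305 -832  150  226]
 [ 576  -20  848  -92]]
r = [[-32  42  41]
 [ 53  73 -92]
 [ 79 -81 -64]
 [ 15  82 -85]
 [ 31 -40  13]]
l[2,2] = 848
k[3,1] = 35.17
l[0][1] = -661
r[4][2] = 13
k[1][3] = 9.99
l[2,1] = -20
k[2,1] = -15.13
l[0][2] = 362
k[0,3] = 38.64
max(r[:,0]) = 79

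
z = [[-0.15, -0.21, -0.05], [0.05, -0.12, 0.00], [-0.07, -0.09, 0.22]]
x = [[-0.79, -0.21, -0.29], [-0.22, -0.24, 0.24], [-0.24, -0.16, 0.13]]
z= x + [[0.64, 0.0, 0.24], [0.27, 0.12, -0.24], [0.17, 0.07, 0.09]]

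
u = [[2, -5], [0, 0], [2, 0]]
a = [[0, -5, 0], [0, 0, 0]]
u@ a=[[0, -10, 0], [0, 0, 0], [0, -10, 0]]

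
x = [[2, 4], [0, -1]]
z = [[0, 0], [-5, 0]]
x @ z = [[-20, 0], [5, 0]]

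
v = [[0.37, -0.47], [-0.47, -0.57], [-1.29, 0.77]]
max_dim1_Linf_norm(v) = 1.29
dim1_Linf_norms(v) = [0.47, 0.57, 1.29]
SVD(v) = [[-0.35, -0.27],  [0.06, -0.96],  [0.93, -0.04]] @ diag([1.6069143628376532, 0.760543378451261]) @ [[-0.85, 0.53], [0.53, 0.85]]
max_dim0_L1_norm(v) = 2.13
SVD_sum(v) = [[0.48,-0.3], [-0.08,0.05], [-1.27,0.79]] + [[-0.11, -0.17], [-0.39, -0.62], [-0.02, -0.02]]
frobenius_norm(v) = 1.78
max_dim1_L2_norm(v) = 1.5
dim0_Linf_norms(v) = [1.29, 0.77]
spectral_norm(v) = 1.61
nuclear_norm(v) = 2.37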